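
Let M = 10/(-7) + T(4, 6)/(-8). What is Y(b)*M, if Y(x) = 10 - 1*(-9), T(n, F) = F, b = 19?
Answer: -1159/28 ≈ -41.393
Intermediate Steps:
Y(x) = 19 (Y(x) = 10 + 9 = 19)
M = -61/28 (M = 10/(-7) + 6/(-8) = 10*(-⅐) + 6*(-⅛) = -10/7 - ¾ = -61/28 ≈ -2.1786)
Y(b)*M = 19*(-61/28) = -1159/28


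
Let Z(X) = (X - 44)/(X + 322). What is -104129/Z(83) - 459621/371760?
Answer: -1741996858491/1610960 ≈ -1.0813e+6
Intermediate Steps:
Z(X) = (-44 + X)/(322 + X)
-104129/Z(83) - 459621/371760 = -104129*(322 + 83)/(-44 + 83) - 459621/371760 = -104129/(39/405) - 459621*1/371760 = -104129/((1/405)*39) - 153207/123920 = -104129/13/135 - 153207/123920 = -104129*135/13 - 153207/123920 = -14057415/13 - 153207/123920 = -1741996858491/1610960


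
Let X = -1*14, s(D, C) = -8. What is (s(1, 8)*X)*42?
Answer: 4704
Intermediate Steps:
X = -14
(s(1, 8)*X)*42 = -8*(-14)*42 = 112*42 = 4704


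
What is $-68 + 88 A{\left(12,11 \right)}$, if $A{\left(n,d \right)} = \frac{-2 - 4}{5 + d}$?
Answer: $-101$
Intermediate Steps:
$A{\left(n,d \right)} = - \frac{6}{5 + d}$
$-68 + 88 A{\left(12,11 \right)} = -68 + 88 \left(- \frac{6}{5 + 11}\right) = -68 + 88 \left(- \frac{6}{16}\right) = -68 + 88 \left(\left(-6\right) \frac{1}{16}\right) = -68 + 88 \left(- \frac{3}{8}\right) = -68 - 33 = -101$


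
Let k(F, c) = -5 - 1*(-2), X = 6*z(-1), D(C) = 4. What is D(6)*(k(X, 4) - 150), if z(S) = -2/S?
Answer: -612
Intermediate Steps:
X = 12 (X = 6*(-2/(-1)) = 6*(-2*(-1)) = 6*2 = 12)
k(F, c) = -3 (k(F, c) = -5 + 2 = -3)
D(6)*(k(X, 4) - 150) = 4*(-3 - 150) = 4*(-153) = -612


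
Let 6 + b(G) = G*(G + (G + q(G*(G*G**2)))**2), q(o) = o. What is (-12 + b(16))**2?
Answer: 4726979890739272392004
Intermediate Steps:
b(G) = -6 + G*(G + (G + G**4)**2) (b(G) = -6 + G*(G + (G + G*(G*G**2))**2) = -6 + G*(G + (G + G*G**3)**2) = -6 + G*(G + (G + G**4)**2))
(-12 + b(16))**2 = (-12 + (-6 + 16**2 + 16**3*(1 + 16**3)**2))**2 = (-12 + (-6 + 256 + 4096*(1 + 4096)**2))**2 = (-12 + (-6 + 256 + 4096*4097**2))**2 = (-12 + (-6 + 256 + 4096*16785409))**2 = (-12 + (-6 + 256 + 68753035264))**2 = (-12 + 68753035514)**2 = 68753035502**2 = 4726979890739272392004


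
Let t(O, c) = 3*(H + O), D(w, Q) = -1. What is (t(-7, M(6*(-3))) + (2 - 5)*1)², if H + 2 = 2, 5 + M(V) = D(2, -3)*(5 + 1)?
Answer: 576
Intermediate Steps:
M(V) = -11 (M(V) = -5 - (5 + 1) = -5 - 1*6 = -5 - 6 = -11)
H = 0 (H = -2 + 2 = 0)
t(O, c) = 3*O (t(O, c) = 3*(0 + O) = 3*O)
(t(-7, M(6*(-3))) + (2 - 5)*1)² = (3*(-7) + (2 - 5)*1)² = (-21 - 3*1)² = (-21 - 3)² = (-24)² = 576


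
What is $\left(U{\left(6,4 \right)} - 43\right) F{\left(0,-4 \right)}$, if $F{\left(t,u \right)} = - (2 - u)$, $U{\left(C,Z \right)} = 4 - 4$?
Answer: $258$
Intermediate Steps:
$U{\left(C,Z \right)} = 0$
$F{\left(t,u \right)} = -2 + u$
$\left(U{\left(6,4 \right)} - 43\right) F{\left(0,-4 \right)} = \left(0 - 43\right) \left(-2 - 4\right) = \left(-43\right) \left(-6\right) = 258$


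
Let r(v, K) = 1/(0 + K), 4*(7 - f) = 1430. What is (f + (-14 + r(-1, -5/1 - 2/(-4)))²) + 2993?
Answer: 460853/162 ≈ 2844.8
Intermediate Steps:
f = -701/2 (f = 7 - ¼*1430 = 7 - 715/2 = -701/2 ≈ -350.50)
r(v, K) = 1/K
(f + (-14 + r(-1, -5/1 - 2/(-4)))²) + 2993 = (-701/2 + (-14 + 1/(-5/1 - 2/(-4)))²) + 2993 = (-701/2 + (-14 + 1/(-5*1 - 2*(-¼)))²) + 2993 = (-701/2 + (-14 + 1/(-5 + ½))²) + 2993 = (-701/2 + (-14 + 1/(-9/2))²) + 2993 = (-701/2 + (-14 - 2/9)²) + 2993 = (-701/2 + (-128/9)²) + 2993 = (-701/2 + 16384/81) + 2993 = -24013/162 + 2993 = 460853/162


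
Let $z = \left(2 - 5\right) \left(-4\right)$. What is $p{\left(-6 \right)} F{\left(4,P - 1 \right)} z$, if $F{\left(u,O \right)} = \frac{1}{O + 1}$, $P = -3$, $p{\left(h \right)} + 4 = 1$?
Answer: $12$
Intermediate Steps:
$p{\left(h \right)} = -3$ ($p{\left(h \right)} = -4 + 1 = -3$)
$z = 12$ ($z = \left(-3\right) \left(-4\right) = 12$)
$F{\left(u,O \right)} = \frac{1}{1 + O}$
$p{\left(-6 \right)} F{\left(4,P - 1 \right)} z = - \frac{3}{1 - 4} \cdot 12 = - \frac{3}{-3} \cdot 12 = \left(-3\right) \left(- \frac{1}{3}\right) 12 = 1 \cdot 12 = 12$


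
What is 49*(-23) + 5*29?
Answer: -982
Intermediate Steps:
49*(-23) + 5*29 = -1127 + 145 = -982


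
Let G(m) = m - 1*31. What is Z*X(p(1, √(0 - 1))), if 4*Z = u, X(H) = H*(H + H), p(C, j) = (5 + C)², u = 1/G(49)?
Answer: 36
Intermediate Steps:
G(m) = -31 + m (G(m) = m - 31 = -31 + m)
u = 1/18 (u = 1/(-31 + 49) = 1/18 ≈ 0.055556)
X(H) = 2*H² (X(H) = H*(2*H) = 2*H²)
Z = 1/72 (Z = (¼)*(1/18) = 1/72 ≈ 0.013889)
Z*X(p(1, √(0 - 1))) = (2*((5 + 1)²)²)/72 = (2*(6²)²)/72 = (2*36²)/72 = (2*1296)/72 = (1/72)*2592 = 36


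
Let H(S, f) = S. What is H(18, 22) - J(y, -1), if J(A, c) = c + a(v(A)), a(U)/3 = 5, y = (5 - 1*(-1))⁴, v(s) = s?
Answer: 4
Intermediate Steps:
y = 1296 (y = (5 + 1)⁴ = 6⁴ = 1296)
a(U) = 15 (a(U) = 3*5 = 15)
J(A, c) = 15 + c (J(A, c) = c + 15 = 15 + c)
H(18, 22) - J(y, -1) = 18 - (15 - 1) = 18 - 1*14 = 18 - 14 = 4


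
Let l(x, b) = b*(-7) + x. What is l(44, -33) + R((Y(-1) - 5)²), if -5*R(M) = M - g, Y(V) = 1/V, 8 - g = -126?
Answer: 1473/5 ≈ 294.60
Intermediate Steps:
g = 134 (g = 8 - 1*(-126) = 8 + 126 = 134)
Y(V) = 1/V
l(x, b) = x - 7*b (l(x, b) = -7*b + x = x - 7*b)
R(M) = 134/5 - M/5 (R(M) = -(M - 1*134)/5 = -(M - 134)/5 = -(-134 + M)/5 = 134/5 - M/5)
l(44, -33) + R((Y(-1) - 5)²) = (44 - 7*(-33)) + (134/5 - (1/(-1) - 5)²/5) = (44 + 231) + (134/5 - (-1 - 5)²/5) = 275 + (134/5 - ⅕*(-6)²) = 275 + (134/5 - ⅕*36) = 275 + (134/5 - 36/5) = 275 + 98/5 = 1473/5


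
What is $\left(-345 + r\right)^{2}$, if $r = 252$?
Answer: $8649$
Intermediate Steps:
$\left(-345 + r\right)^{2} = \left(-345 + 252\right)^{2} = \left(-93\right)^{2} = 8649$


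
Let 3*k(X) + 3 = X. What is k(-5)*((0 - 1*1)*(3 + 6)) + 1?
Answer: 25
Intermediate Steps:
k(X) = -1 + X/3
k(-5)*((0 - 1*1)*(3 + 6)) + 1 = (-1 + (1/3)*(-5))*((0 - 1*1)*(3 + 6)) + 1 = (-1 - 5/3)*((0 - 1)*9) + 1 = -(-8)*9/3 + 1 = -8/3*(-9) + 1 = 24 + 1 = 25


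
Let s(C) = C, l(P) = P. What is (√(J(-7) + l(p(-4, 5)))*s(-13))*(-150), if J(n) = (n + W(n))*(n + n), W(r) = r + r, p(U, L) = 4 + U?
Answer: 13650*√6 ≈ 33436.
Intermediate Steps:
W(r) = 2*r
J(n) = 6*n² (J(n) = (n + 2*n)*(n + n) = (3*n)*(2*n) = 6*n²)
(√(J(-7) + l(p(-4, 5)))*s(-13))*(-150) = (√(6*(-7)² + (4 - 4))*(-13))*(-150) = (√(6*49 + 0)*(-13))*(-150) = (√(294 + 0)*(-13))*(-150) = (√294*(-13))*(-150) = ((7*√6)*(-13))*(-150) = -91*√6*(-150) = 13650*√6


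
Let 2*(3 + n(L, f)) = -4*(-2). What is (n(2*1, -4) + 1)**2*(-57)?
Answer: -228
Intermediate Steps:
n(L, f) = 1 (n(L, f) = -3 + (-4*(-2))/2 = -3 + (1/2)*8 = -3 + 4 = 1)
(n(2*1, -4) + 1)**2*(-57) = (1 + 1)**2*(-57) = 2**2*(-57) = 4*(-57) = -228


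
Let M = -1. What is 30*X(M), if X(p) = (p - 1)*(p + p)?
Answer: 120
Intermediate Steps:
X(p) = 2*p*(-1 + p) (X(p) = (-1 + p)*(2*p) = 2*p*(-1 + p))
30*X(M) = 30*(2*(-1)*(-1 - 1)) = 30*(2*(-1)*(-2)) = 30*4 = 120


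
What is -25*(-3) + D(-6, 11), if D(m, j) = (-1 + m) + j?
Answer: 79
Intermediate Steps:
D(m, j) = -1 + j + m
-25*(-3) + D(-6, 11) = -25*(-3) + (-1 + 11 - 6) = 75 + 4 = 79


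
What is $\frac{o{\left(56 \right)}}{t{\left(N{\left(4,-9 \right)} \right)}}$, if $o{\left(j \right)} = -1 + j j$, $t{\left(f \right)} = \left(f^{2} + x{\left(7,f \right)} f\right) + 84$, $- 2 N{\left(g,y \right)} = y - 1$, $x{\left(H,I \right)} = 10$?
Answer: $\frac{1045}{53} \approx 19.717$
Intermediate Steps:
$N{\left(g,y \right)} = \frac{1}{2} - \frac{y}{2}$ ($N{\left(g,y \right)} = - \frac{y - 1}{2} = - \frac{-1 + y}{2} = \frac{1}{2} - \frac{y}{2}$)
$t{\left(f \right)} = 84 + f^{2} + 10 f$ ($t{\left(f \right)} = \left(f^{2} + 10 f\right) + 84 = 84 + f^{2} + 10 f$)
$o{\left(j \right)} = -1 + j^{2}$
$\frac{o{\left(56 \right)}}{t{\left(N{\left(4,-9 \right)} \right)}} = \frac{-1 + 56^{2}}{84 + \left(\frac{1}{2} - - \frac{9}{2}\right)^{2} + 10 \left(\frac{1}{2} - - \frac{9}{2}\right)} = \frac{-1 + 3136}{84 + \left(\frac{1}{2} + \frac{9}{2}\right)^{2} + 10 \left(\frac{1}{2} + \frac{9}{2}\right)} = \frac{3135}{84 + 5^{2} + 10 \cdot 5} = \frac{3135}{84 + 25 + 50} = \frac{3135}{159} = 3135 \cdot \frac{1}{159} = \frac{1045}{53}$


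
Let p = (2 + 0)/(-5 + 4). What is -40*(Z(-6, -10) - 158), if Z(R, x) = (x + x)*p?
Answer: 4720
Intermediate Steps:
p = -2 (p = 2/(-1) = 2*(-1) = -2)
Z(R, x) = -4*x (Z(R, x) = (x + x)*(-2) = (2*x)*(-2) = -4*x)
-40*(Z(-6, -10) - 158) = -40*(-4*(-10) - 158) = -40*(40 - 158) = -40*(-118) = 4720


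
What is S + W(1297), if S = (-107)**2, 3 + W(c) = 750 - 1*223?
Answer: 11973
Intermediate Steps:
W(c) = 524 (W(c) = -3 + (750 - 1*223) = -3 + (750 - 223) = -3 + 527 = 524)
S = 11449
S + W(1297) = 11449 + 524 = 11973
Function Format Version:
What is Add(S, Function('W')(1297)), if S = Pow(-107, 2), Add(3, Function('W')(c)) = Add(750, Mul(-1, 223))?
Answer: 11973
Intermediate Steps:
Function('W')(c) = 524 (Function('W')(c) = Add(-3, Add(750, Mul(-1, 223))) = Add(-3, Add(750, -223)) = Add(-3, 527) = 524)
S = 11449
Add(S, Function('W')(1297)) = Add(11449, 524) = 11973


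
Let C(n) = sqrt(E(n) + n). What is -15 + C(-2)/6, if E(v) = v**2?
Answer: -15 + sqrt(2)/6 ≈ -14.764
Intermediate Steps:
C(n) = sqrt(n + n**2) (C(n) = sqrt(n**2 + n) = sqrt(n + n**2))
-15 + C(-2)/6 = -15 + sqrt(-2*(1 - 2))/6 = -15 + sqrt(-2*(-1))*(1/6) = -15 + sqrt(2)*(1/6) = -15 + sqrt(2)/6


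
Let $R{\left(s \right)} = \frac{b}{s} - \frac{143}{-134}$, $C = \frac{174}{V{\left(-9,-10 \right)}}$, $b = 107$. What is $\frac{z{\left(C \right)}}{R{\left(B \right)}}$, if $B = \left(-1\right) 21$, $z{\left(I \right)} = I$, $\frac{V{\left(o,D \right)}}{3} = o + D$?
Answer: $\frac{163212}{215365} \approx 0.75784$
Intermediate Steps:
$V{\left(o,D \right)} = 3 D + 3 o$ ($V{\left(o,D \right)} = 3 \left(o + D\right) = 3 \left(D + o\right) = 3 D + 3 o$)
$C = - \frac{58}{19}$ ($C = \frac{174}{3 \left(-10\right) + 3 \left(-9\right)} = \frac{174}{-30 - 27} = \frac{174}{-57} = 174 \left(- \frac{1}{57}\right) = - \frac{58}{19} \approx -3.0526$)
$B = -21$
$R{\left(s \right)} = \frac{143}{134} + \frac{107}{s}$ ($R{\left(s \right)} = \frac{107}{s} - \frac{143}{-134} = \frac{107}{s} - - \frac{143}{134} = \frac{107}{s} + \frac{143}{134} = \frac{143}{134} + \frac{107}{s}$)
$\frac{z{\left(C \right)}}{R{\left(B \right)}} = - \frac{58}{19 \left(\frac{143}{134} + \frac{107}{-21}\right)} = - \frac{58}{19 \left(\frac{143}{134} + 107 \left(- \frac{1}{21}\right)\right)} = - \frac{58}{19 \left(\frac{143}{134} - \frac{107}{21}\right)} = - \frac{58}{19 \left(- \frac{11335}{2814}\right)} = \left(- \frac{58}{19}\right) \left(- \frac{2814}{11335}\right) = \frac{163212}{215365}$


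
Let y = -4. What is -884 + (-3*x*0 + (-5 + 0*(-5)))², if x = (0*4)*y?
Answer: -859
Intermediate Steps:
x = 0 (x = (0*4)*(-4) = 0*(-4) = 0)
-884 + (-3*x*0 + (-5 + 0*(-5)))² = -884 + (-3*0*0 + (-5 + 0*(-5)))² = -884 + (0*0 + (-5 + 0))² = -884 + (0 - 5)² = -884 + (-5)² = -884 + 25 = -859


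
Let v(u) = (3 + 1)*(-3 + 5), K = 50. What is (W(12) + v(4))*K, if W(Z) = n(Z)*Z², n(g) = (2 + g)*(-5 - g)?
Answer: -1713200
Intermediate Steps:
n(g) = (-5 - g)*(2 + g)
W(Z) = Z²*(-10 - Z² - 7*Z) (W(Z) = (-10 - Z² - 7*Z)*Z² = Z²*(-10 - Z² - 7*Z))
v(u) = 8 (v(u) = 4*2 = 8)
(W(12) + v(4))*K = (12²*(-10 - 1*12² - 7*12) + 8)*50 = (144*(-10 - 1*144 - 84) + 8)*50 = (144*(-10 - 144 - 84) + 8)*50 = (144*(-238) + 8)*50 = (-34272 + 8)*50 = -34264*50 = -1713200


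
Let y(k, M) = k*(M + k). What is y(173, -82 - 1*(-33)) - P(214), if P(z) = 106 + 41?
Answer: 21305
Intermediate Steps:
P(z) = 147
y(173, -82 - 1*(-33)) - P(214) = 173*((-82 - 1*(-33)) + 173) - 1*147 = 173*((-82 + 33) + 173) - 147 = 173*(-49 + 173) - 147 = 173*124 - 147 = 21452 - 147 = 21305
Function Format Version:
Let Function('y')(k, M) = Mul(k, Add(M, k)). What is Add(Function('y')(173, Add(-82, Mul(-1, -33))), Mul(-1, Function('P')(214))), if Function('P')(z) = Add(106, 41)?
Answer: 21305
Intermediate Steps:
Function('P')(z) = 147
Add(Function('y')(173, Add(-82, Mul(-1, -33))), Mul(-1, Function('P')(214))) = Add(Mul(173, Add(Add(-82, Mul(-1, -33)), 173)), Mul(-1, 147)) = Add(Mul(173, Add(Add(-82, 33), 173)), -147) = Add(Mul(173, Add(-49, 173)), -147) = Add(Mul(173, 124), -147) = Add(21452, -147) = 21305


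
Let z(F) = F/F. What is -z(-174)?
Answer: -1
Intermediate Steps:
z(F) = 1
-z(-174) = -1*1 = -1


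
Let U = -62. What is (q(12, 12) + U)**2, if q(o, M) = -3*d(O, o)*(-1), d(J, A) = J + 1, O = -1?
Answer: 3844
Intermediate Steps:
d(J, A) = 1 + J
q(o, M) = 0 (q(o, M) = -3*(1 - 1)*(-1) = -3*0*(-1) = 0*(-1) = 0)
(q(12, 12) + U)**2 = (0 - 62)**2 = (-62)**2 = 3844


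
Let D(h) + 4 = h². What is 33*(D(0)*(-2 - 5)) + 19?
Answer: 943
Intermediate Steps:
D(h) = -4 + h²
33*(D(0)*(-2 - 5)) + 19 = 33*((-4 + 0²)*(-2 - 5)) + 19 = 33*((-4 + 0)*(-7)) + 19 = 33*(-4*(-7)) + 19 = 33*28 + 19 = 924 + 19 = 943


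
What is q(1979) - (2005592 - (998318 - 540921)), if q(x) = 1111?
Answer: -1547084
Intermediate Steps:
q(1979) - (2005592 - (998318 - 540921)) = 1111 - (2005592 - (998318 - 540921)) = 1111 - (2005592 - 1*457397) = 1111 - (2005592 - 457397) = 1111 - 1*1548195 = 1111 - 1548195 = -1547084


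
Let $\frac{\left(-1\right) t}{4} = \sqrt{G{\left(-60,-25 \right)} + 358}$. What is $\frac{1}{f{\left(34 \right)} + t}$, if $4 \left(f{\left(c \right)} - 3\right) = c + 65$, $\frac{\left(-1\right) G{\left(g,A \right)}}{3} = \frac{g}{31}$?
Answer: $- \frac{13764}{2505217} - \frac{64 \sqrt{349618}}{2505217} \approx -0.0206$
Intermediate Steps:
$G{\left(g,A \right)} = - \frac{3 g}{31}$ ($G{\left(g,A \right)} = - 3 \frac{g}{31} = - \frac{3 g}{31}$)
$f{\left(c \right)} = \frac{77}{4} + \frac{c}{4}$ ($f{\left(c \right)} = 3 + \frac{c + 65}{4} = 3 + \frac{65 + c}{4} = 3 + \left(\frac{65}{4} + \frac{c}{4}\right) = \frac{77}{4} + \frac{c}{4}$)
$t = - \frac{4 \sqrt{349618}}{31}$ ($t = - 4 \sqrt{\left(- \frac{3}{31}\right) \left(-60\right) + 358} = - 4 \sqrt{\frac{180}{31} + 358} = - 4 \sqrt{\frac{11278}{31}} = - 4 \frac{\sqrt{349618}}{31} = - \frac{4 \sqrt{349618}}{31} \approx -76.295$)
$\frac{1}{f{\left(34 \right)} + t} = \frac{1}{\left(\frac{77}{4} + \frac{1}{4} \cdot 34\right) - \frac{4 \sqrt{349618}}{31}} = \frac{1}{\left(\frac{77}{4} + \frac{17}{2}\right) - \frac{4 \sqrt{349618}}{31}} = \frac{1}{\frac{111}{4} - \frac{4 \sqrt{349618}}{31}}$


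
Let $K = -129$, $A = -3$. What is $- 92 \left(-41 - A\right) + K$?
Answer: $3367$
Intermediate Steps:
$- 92 \left(-41 - A\right) + K = - 92 \left(-41 - -3\right) - 129 = - 92 \left(-41 + 3\right) - 129 = \left(-92\right) \left(-38\right) - 129 = 3496 - 129 = 3367$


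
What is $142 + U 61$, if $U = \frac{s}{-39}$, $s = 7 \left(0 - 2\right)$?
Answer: $\frac{6392}{39} \approx 163.9$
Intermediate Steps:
$s = -14$ ($s = 7 \left(-2\right) = -14$)
$U = \frac{14}{39}$ ($U = - \frac{14}{-39} = \left(-14\right) \left(- \frac{1}{39}\right) = \frac{14}{39} \approx 0.35897$)
$142 + U 61 = 142 + \frac{14}{39} \cdot 61 = 142 + \frac{854}{39} = \frac{6392}{39}$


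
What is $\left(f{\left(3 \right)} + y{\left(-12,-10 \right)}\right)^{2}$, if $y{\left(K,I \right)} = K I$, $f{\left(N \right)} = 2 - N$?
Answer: $14161$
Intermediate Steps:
$y{\left(K,I \right)} = I K$
$\left(f{\left(3 \right)} + y{\left(-12,-10 \right)}\right)^{2} = \left(\left(2 - 3\right) - -120\right)^{2} = \left(\left(2 - 3\right) + 120\right)^{2} = \left(-1 + 120\right)^{2} = 119^{2} = 14161$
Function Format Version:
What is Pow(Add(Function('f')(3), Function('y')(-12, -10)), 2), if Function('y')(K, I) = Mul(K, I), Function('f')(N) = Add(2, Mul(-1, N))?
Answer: 14161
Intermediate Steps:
Function('y')(K, I) = Mul(I, K)
Pow(Add(Function('f')(3), Function('y')(-12, -10)), 2) = Pow(Add(Add(2, Mul(-1, 3)), Mul(-10, -12)), 2) = Pow(Add(Add(2, -3), 120), 2) = Pow(Add(-1, 120), 2) = Pow(119, 2) = 14161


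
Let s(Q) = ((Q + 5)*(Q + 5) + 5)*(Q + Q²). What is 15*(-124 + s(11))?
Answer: 514920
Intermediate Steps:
s(Q) = (5 + (5 + Q)²)*(Q + Q²) (s(Q) = ((5 + Q)*(5 + Q) + 5)*(Q + Q²) = ((5 + Q)² + 5)*(Q + Q²) = (5 + (5 + Q)²)*(Q + Q²))
15*(-124 + s(11)) = 15*(-124 + 11*(30 + 11³ + 11*11² + 40*11)) = 15*(-124 + 11*(30 + 1331 + 11*121 + 440)) = 15*(-124 + 11*(30 + 1331 + 1331 + 440)) = 15*(-124 + 11*3132) = 15*(-124 + 34452) = 15*34328 = 514920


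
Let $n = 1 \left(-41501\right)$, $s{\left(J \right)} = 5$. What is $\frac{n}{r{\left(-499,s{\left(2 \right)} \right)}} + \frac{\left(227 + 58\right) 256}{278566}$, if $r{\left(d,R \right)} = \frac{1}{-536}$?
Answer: $\frac{3098285744168}{139283} \approx 2.2245 \cdot 10^{7}$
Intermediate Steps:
$r{\left(d,R \right)} = - \frac{1}{536}$
$n = -41501$
$\frac{n}{r{\left(-499,s{\left(2 \right)} \right)}} + \frac{\left(227 + 58\right) 256}{278566} = - \frac{41501}{- \frac{1}{536}} + \frac{\left(227 + 58\right) 256}{278566} = \left(-41501\right) \left(-536\right) + 285 \cdot 256 \cdot \frac{1}{278566} = 22244536 + 72960 \cdot \frac{1}{278566} = 22244536 + \frac{36480}{139283} = \frac{3098285744168}{139283}$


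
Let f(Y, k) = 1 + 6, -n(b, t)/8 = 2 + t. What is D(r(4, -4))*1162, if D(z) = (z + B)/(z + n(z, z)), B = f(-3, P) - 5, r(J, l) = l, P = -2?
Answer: -581/3 ≈ -193.67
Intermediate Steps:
n(b, t) = -16 - 8*t (n(b, t) = -8*(2 + t) = -16 - 8*t)
f(Y, k) = 7
B = 2 (B = 7 - 5 = 2)
D(z) = (2 + z)/(-16 - 7*z) (D(z) = (z + 2)/(z + (-16 - 8*z)) = (2 + z)/(-16 - 7*z))
D(r(4, -4))*1162 = ((-2 - 1*(-4))/(16 + 7*(-4)))*1162 = ((-2 + 4)/(16 - 28))*1162 = (2/(-12))*1162 = -1/12*2*1162 = -⅙*1162 = -581/3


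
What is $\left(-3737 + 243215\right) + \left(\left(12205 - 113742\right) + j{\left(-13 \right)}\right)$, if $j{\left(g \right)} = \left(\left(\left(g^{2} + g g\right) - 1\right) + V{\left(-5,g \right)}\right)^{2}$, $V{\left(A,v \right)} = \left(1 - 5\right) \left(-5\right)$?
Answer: $265390$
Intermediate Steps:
$V{\left(A,v \right)} = 20$ ($V{\left(A,v \right)} = \left(-4\right) \left(-5\right) = 20$)
$j{\left(g \right)} = \left(19 + 2 g^{2}\right)^{2}$ ($j{\left(g \right)} = \left(\left(\left(g^{2} + g g\right) - 1\right) + 20\right)^{2} = \left(\left(\left(g^{2} + g^{2}\right) - 1\right) + 20\right)^{2} = \left(\left(2 g^{2} - 1\right) + 20\right)^{2} = \left(\left(-1 + 2 g^{2}\right) + 20\right)^{2} = \left(19 + 2 g^{2}\right)^{2}$)
$\left(-3737 + 243215\right) + \left(\left(12205 - 113742\right) + j{\left(-13 \right)}\right) = \left(-3737 + 243215\right) + \left(\left(12205 - 113742\right) + \left(19 + 2 \left(-13\right)^{2}\right)^{2}\right) = 239478 - \left(101537 - \left(19 + 2 \cdot 169\right)^{2}\right) = 239478 - \left(101537 - \left(19 + 338\right)^{2}\right) = 239478 - \left(101537 - 357^{2}\right) = 239478 + \left(-101537 + 127449\right) = 239478 + 25912 = 265390$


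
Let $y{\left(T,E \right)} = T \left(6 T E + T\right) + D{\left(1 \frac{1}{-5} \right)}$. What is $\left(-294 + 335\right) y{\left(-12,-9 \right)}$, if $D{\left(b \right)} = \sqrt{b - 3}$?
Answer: $-312912 + \frac{164 i \sqrt{5}}{5} \approx -3.1291 \cdot 10^{5} + 73.343 i$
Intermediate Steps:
$D{\left(b \right)} = \sqrt{-3 + b}$
$y{\left(T,E \right)} = T \left(T + 6 E T\right) + \frac{4 i \sqrt{5}}{5}$ ($y{\left(T,E \right)} = T \left(6 T E + T\right) + \sqrt{-3 + 1 \frac{1}{-5}} = T \left(6 E T + T\right) + \sqrt{-3 + 1 \left(- \frac{1}{5}\right)} = T \left(T + 6 E T\right) + \sqrt{-3 - \frac{1}{5}} = T \left(T + 6 E T\right) + \sqrt{- \frac{16}{5}} = T \left(T + 6 E T\right) + \frac{4 i \sqrt{5}}{5}$)
$\left(-294 + 335\right) y{\left(-12,-9 \right)} = \left(-294 + 335\right) \left(\left(-12\right)^{2} + 6 \left(-9\right) \left(-12\right)^{2} + \frac{4 i \sqrt{5}}{5}\right) = 41 \left(144 + 6 \left(-9\right) 144 + \frac{4 i \sqrt{5}}{5}\right) = 41 \left(144 - 7776 + \frac{4 i \sqrt{5}}{5}\right) = 41 \left(-7632 + \frac{4 i \sqrt{5}}{5}\right) = -312912 + \frac{164 i \sqrt{5}}{5}$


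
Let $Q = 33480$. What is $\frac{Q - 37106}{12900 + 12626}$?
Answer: $- \frac{1813}{12763} \approx -0.14205$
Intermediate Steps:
$\frac{Q - 37106}{12900 + 12626} = \frac{33480 - 37106}{12900 + 12626} = - \frac{3626}{25526} = \left(-3626\right) \frac{1}{25526} = - \frac{1813}{12763}$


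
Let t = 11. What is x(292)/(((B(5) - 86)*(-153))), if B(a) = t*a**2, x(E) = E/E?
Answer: -1/28917 ≈ -3.4582e-5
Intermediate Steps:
x(E) = 1
B(a) = 11*a**2
x(292)/(((B(5) - 86)*(-153))) = 1/((11*5**2 - 86)*(-153)) = 1/((11*25 - 86)*(-153)) = 1/((275 - 86)*(-153)) = 1/(189*(-153)) = 1/(-28917) = 1*(-1/28917) = -1/28917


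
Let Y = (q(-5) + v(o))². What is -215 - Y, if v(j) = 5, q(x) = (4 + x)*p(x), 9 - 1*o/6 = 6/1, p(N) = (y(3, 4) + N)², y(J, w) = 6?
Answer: -231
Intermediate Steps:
p(N) = (6 + N)²
o = 18 (o = 54 - 36/1 = 54 - 36 = 18)
q(x) = (6 + x)²*(4 + x) (q(x) = (4 + x)*(6 + x)² = (6 + x)²*(4 + x))
Y = 16 (Y = ((6 - 5)²*(4 - 5) + 5)² = (1²*(-1) + 5)² = (1*(-1) + 5)² = (-1 + 5)² = 4² = 16)
-215 - Y = -215 - 1*16 = -215 - 16 = -231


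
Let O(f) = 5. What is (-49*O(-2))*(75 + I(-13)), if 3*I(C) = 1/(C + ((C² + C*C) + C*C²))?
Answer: -103193755/5616 ≈ -18375.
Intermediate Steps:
I(C) = 1/(3*(C + C³ + 2*C²)) (I(C) = 1/(3*(C + ((C² + C*C) + C*C²))) = 1/(3*(C + ((C² + C²) + C³))) = 1/(3*(C + (2*C² + C³))) = 1/(3*(C + (C³ + 2*C²))) = 1/(3*(C + C³ + 2*C²)))
(-49*O(-2))*(75 + I(-13)) = (-49*5)*(75 + (⅓)/(-13*(1 + (-13)² + 2*(-13)))) = -245*(75 + (⅓)*(-1/13)/(1 + 169 - 26)) = -245*(75 + (⅓)*(-1/13)/144) = -245*(75 + (⅓)*(-1/13)*(1/144)) = -245*(75 - 1/5616) = -245*421199/5616 = -103193755/5616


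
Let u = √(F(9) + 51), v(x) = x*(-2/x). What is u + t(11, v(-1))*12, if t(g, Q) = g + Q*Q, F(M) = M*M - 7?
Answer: 180 + 5*√5 ≈ 191.18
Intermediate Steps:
v(x) = -2
F(M) = -7 + M² (F(M) = M² - 7 = -7 + M²)
t(g, Q) = g + Q²
u = 5*√5 (u = √((-7 + 9²) + 51) = √((-7 + 81) + 51) = √(74 + 51) = √125 = 5*√5 ≈ 11.180)
u + t(11, v(-1))*12 = 5*√5 + (11 + (-2)²)*12 = 5*√5 + (11 + 4)*12 = 5*√5 + 15*12 = 5*√5 + 180 = 180 + 5*√5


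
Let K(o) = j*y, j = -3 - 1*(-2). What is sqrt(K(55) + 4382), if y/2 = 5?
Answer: 2*sqrt(1093) ≈ 66.121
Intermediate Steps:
j = -1 (j = -3 + 2 = -1)
y = 10 (y = 2*5 = 10)
K(o) = -10 (K(o) = -1*10 = -10)
sqrt(K(55) + 4382) = sqrt(-10 + 4382) = sqrt(4372) = 2*sqrt(1093)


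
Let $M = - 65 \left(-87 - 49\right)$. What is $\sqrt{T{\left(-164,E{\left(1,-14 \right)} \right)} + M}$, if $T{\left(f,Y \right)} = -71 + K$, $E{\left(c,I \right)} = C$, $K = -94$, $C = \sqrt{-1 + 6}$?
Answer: $5 \sqrt{347} \approx 93.14$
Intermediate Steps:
$C = \sqrt{5} \approx 2.2361$
$E{\left(c,I \right)} = \sqrt{5}$
$T{\left(f,Y \right)} = -165$ ($T{\left(f,Y \right)} = -71 - 94 = -165$)
$M = 8840$ ($M = \left(-65\right) \left(-136\right) = 8840$)
$\sqrt{T{\left(-164,E{\left(1,-14 \right)} \right)} + M} = \sqrt{-165 + 8840} = \sqrt{8675} = 5 \sqrt{347}$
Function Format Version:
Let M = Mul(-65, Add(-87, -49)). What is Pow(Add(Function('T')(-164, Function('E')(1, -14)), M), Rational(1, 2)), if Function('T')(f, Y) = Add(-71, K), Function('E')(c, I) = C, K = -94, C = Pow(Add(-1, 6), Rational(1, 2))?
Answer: Mul(5, Pow(347, Rational(1, 2))) ≈ 93.140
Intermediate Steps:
C = Pow(5, Rational(1, 2)) ≈ 2.2361
Function('E')(c, I) = Pow(5, Rational(1, 2))
Function('T')(f, Y) = -165 (Function('T')(f, Y) = Add(-71, -94) = -165)
M = 8840 (M = Mul(-65, -136) = 8840)
Pow(Add(Function('T')(-164, Function('E')(1, -14)), M), Rational(1, 2)) = Pow(Add(-165, 8840), Rational(1, 2)) = Pow(8675, Rational(1, 2)) = Mul(5, Pow(347, Rational(1, 2)))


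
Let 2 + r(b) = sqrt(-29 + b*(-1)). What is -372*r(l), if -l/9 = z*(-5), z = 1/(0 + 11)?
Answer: 744 - 744*I*sqrt(1001)/11 ≈ 744.0 - 2139.9*I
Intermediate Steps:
z = 1/11 ≈ 0.090909
l = 45/11 (l = -9*(-5)/11 = -9*(-5/11) = 45/11 ≈ 4.0909)
r(b) = -2 + sqrt(-29 - b) (r(b) = -2 + sqrt(-29 + b*(-1)) = -2 + sqrt(-29 - b))
-372*r(l) = -372*(-2 + sqrt(-29 - 1*45/11)) = -372*(-2 + sqrt(-29 - 45/11)) = -372*(-2 + sqrt(-364/11)) = -372*(-2 + 2*I*sqrt(1001)/11) = 744 - 744*I*sqrt(1001)/11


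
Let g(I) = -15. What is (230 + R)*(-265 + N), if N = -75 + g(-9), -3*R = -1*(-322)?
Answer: -130640/3 ≈ -43547.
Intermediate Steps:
R = -322/3 (R = -(-1)*(-322)/3 = -1/3*322 = -322/3 ≈ -107.33)
N = -90 (N = -75 - 15 = -90)
(230 + R)*(-265 + N) = (230 - 322/3)*(-265 - 90) = (368/3)*(-355) = -130640/3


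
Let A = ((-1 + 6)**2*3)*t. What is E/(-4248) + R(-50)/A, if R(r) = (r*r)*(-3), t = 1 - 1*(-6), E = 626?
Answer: -214591/14868 ≈ -14.433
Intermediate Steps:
t = 7 (t = 1 + 6 = 7)
A = 525 (A = ((-1 + 6)**2*3)*7 = (5**2*3)*7 = (25*3)*7 = 75*7 = 525)
R(r) = -3*r**2 (R(r) = r**2*(-3) = -3*r**2)
E/(-4248) + R(-50)/A = 626/(-4248) - 3*(-50)**2/525 = 626*(-1/4248) - 3*2500*(1/525) = -313/2124 - 7500*1/525 = -313/2124 - 100/7 = -214591/14868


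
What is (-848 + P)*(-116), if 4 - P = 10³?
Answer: 213904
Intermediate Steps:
P = -996 (P = 4 - 1*10³ = 4 - 1*1000 = 4 - 1000 = -996)
(-848 + P)*(-116) = (-848 - 996)*(-116) = -1844*(-116) = 213904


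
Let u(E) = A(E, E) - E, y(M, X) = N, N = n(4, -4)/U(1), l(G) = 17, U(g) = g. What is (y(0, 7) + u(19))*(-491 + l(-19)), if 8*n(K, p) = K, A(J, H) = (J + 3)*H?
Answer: -189363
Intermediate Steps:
A(J, H) = H*(3 + J) (A(J, H) = (3 + J)*H = H*(3 + J))
n(K, p) = K/8
N = ½ (N = ((⅛)*4)/1 = (½)*1 = ½ ≈ 0.50000)
y(M, X) = ½
u(E) = -E + E*(3 + E) (u(E) = E*(3 + E) - E = -E + E*(3 + E))
(y(0, 7) + u(19))*(-491 + l(-19)) = (½ + 19*(2 + 19))*(-491 + 17) = (½ + 19*21)*(-474) = (½ + 399)*(-474) = (799/2)*(-474) = -189363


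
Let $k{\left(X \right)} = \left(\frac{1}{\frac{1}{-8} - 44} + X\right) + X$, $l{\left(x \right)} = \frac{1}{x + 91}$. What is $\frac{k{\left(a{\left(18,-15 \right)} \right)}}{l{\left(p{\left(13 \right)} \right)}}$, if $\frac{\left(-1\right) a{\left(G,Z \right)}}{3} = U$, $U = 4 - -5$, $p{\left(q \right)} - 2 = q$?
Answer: $- \frac{2021420}{353} \approx -5726.4$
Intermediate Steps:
$p{\left(q \right)} = 2 + q$
$l{\left(x \right)} = \frac{1}{91 + x}$
$U = 9$ ($U = 4 + 5 = 9$)
$a{\left(G,Z \right)} = -27$ ($a{\left(G,Z \right)} = \left(-3\right) 9 = -27$)
$k{\left(X \right)} = - \frac{8}{353} + 2 X$ ($k{\left(X \right)} = \left(\frac{1}{- \frac{1}{8} - 44} + X\right) + X = \left(\frac{1}{- \frac{353}{8}} + X\right) + X = \left(- \frac{8}{353} + X\right) + X = - \frac{8}{353} + 2 X$)
$\frac{k{\left(a{\left(18,-15 \right)} \right)}}{l{\left(p{\left(13 \right)} \right)}} = \frac{- \frac{8}{353} + 2 \left(-27\right)}{\frac{1}{91 + \left(2 + 13\right)}} = \frac{- \frac{8}{353} - 54}{\frac{1}{91 + 15}} = - \frac{19070}{353 \cdot \frac{1}{106}} = - \frac{19070 \frac{1}{\frac{1}{106}}}{353} = \left(- \frac{19070}{353}\right) 106 = - \frac{2021420}{353}$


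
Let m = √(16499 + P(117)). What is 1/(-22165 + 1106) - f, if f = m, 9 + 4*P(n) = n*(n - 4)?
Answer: -1/21059 - √19802 ≈ -140.72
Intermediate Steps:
P(n) = -9/4 + n*(-4 + n)/4 (P(n) = -9/4 + (n*(n - 4))/4 = -9/4 + (n*(-4 + n))/4 = -9/4 + n*(-4 + n)/4)
m = √19802 (m = √(16499 + (-9/4 - 1*117 + (¼)*117²)) = √(16499 + (-9/4 - 117 + (¼)*13689)) = √(16499 + (-9/4 - 117 + 13689/4)) = √(16499 + 3303) = √19802 ≈ 140.72)
f = √19802 ≈ 140.72
1/(-22165 + 1106) - f = 1/(-22165 + 1106) - √19802 = 1/(-21059) - √19802 = -1/21059 - √19802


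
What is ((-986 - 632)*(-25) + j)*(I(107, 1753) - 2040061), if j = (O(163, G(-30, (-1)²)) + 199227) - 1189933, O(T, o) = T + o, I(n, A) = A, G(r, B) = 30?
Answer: 1936521013404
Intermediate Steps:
j = -990513 (j = ((163 + 30) + 199227) - 1189933 = (193 + 199227) - 1189933 = 199420 - 1189933 = -990513)
((-986 - 632)*(-25) + j)*(I(107, 1753) - 2040061) = ((-986 - 632)*(-25) - 990513)*(1753 - 2040061) = (-1618*(-25) - 990513)*(-2038308) = (40450 - 990513)*(-2038308) = -950063*(-2038308) = 1936521013404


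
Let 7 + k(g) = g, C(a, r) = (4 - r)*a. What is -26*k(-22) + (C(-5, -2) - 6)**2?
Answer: 2050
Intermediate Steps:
C(a, r) = a*(4 - r)
k(g) = -7 + g
-26*k(-22) + (C(-5, -2) - 6)**2 = -26*(-7 - 22) + (-5*(4 - 1*(-2)) - 6)**2 = -26*(-29) + (-5*(4 + 2) - 6)**2 = 754 + (-5*6 - 6)**2 = 754 + (-30 - 6)**2 = 754 + (-36)**2 = 754 + 1296 = 2050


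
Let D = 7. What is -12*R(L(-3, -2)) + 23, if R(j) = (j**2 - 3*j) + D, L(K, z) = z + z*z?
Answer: -37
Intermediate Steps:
L(K, z) = z + z**2
R(j) = 7 + j**2 - 3*j (R(j) = (j**2 - 3*j) + 7 = 7 + j**2 - 3*j)
-12*R(L(-3, -2)) + 23 = -12*(7 + (-2*(1 - 2))**2 - (-6)*(1 - 2)) + 23 = -12*(7 + (-2*(-1))**2 - (-6)*(-1)) + 23 = -12*(7 + 2**2 - 3*2) + 23 = -12*(7 + 4 - 6) + 23 = -12*5 + 23 = -60 + 23 = -37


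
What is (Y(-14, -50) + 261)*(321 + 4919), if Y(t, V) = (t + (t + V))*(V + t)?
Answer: 27525720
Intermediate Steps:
Y(t, V) = (V + t)*(V + 2*t) (Y(t, V) = (t + (V + t))*(V + t) = (V + 2*t)*(V + t) = (V + t)*(V + 2*t))
(Y(-14, -50) + 261)*(321 + 4919) = (((-50)**2 + 2*(-14)**2 + 3*(-50)*(-14)) + 261)*(321 + 4919) = ((2500 + 2*196 + 2100) + 261)*5240 = ((2500 + 392 + 2100) + 261)*5240 = (4992 + 261)*5240 = 5253*5240 = 27525720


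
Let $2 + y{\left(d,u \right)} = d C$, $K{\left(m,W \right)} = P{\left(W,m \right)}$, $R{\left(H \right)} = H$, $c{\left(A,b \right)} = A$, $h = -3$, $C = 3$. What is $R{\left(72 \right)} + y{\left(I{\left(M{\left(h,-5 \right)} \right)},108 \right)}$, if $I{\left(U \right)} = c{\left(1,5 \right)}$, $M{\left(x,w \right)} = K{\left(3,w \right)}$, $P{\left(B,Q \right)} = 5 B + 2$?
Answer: $73$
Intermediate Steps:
$P{\left(B,Q \right)} = 2 + 5 B$
$K{\left(m,W \right)} = 2 + 5 W$
$M{\left(x,w \right)} = 2 + 5 w$
$I{\left(U \right)} = 1$
$y{\left(d,u \right)} = -2 + 3 d$ ($y{\left(d,u \right)} = -2 + d 3 = -2 + 3 d$)
$R{\left(72 \right)} + y{\left(I{\left(M{\left(h,-5 \right)} \right)},108 \right)} = 72 + \left(-2 + 3 \cdot 1\right) = 72 + \left(-2 + 3\right) = 72 + 1 = 73$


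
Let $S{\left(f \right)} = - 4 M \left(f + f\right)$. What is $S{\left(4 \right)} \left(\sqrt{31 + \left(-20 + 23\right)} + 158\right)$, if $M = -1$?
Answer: $5056 + 32 \sqrt{34} \approx 5242.6$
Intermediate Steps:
$S{\left(f \right)} = 8 f$ ($S{\left(f \right)} = \left(-4\right) \left(-1\right) \left(f + f\right) = 4 \cdot 2 f = 8 f$)
$S{\left(4 \right)} \left(\sqrt{31 + \left(-20 + 23\right)} + 158\right) = 8 \cdot 4 \left(\sqrt{31 + \left(-20 + 23\right)} + 158\right) = 32 \left(\sqrt{31 + 3} + 158\right) = 32 \left(\sqrt{34} + 158\right) = 32 \left(158 + \sqrt{34}\right) = 5056 + 32 \sqrt{34}$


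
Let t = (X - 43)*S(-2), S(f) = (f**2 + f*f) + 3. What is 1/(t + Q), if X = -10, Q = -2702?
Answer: -1/3285 ≈ -0.00030441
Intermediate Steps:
S(f) = 3 + 2*f**2 (S(f) = (f**2 + f**2) + 3 = 2*f**2 + 3 = 3 + 2*f**2)
t = -583 (t = (-10 - 43)*(3 + 2*(-2)**2) = -53*(3 + 2*4) = -53*(3 + 8) = -53*11 = -583)
1/(t + Q) = 1/(-583 - 2702) = 1/(-3285) = -1/3285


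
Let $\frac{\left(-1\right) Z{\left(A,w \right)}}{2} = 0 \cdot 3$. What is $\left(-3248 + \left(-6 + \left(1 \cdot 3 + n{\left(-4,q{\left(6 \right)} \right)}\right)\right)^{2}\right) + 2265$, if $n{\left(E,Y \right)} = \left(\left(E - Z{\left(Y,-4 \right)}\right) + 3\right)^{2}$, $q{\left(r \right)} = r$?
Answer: $-979$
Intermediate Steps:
$Z{\left(A,w \right)} = 0$ ($Z{\left(A,w \right)} = - 2 \cdot 0 \cdot 3 = \left(-2\right) 0 = 0$)
$n{\left(E,Y \right)} = \left(3 + E\right)^{2}$ ($n{\left(E,Y \right)} = \left(\left(E - 0\right) + 3\right)^{2} = \left(\left(E + 0\right) + 3\right)^{2} = \left(E + 3\right)^{2} = \left(3 + E\right)^{2}$)
$\left(-3248 + \left(-6 + \left(1 \cdot 3 + n{\left(-4,q{\left(6 \right)} \right)}\right)\right)^{2}\right) + 2265 = \left(-3248 + \left(-6 + \left(1 \cdot 3 + \left(3 - 4\right)^{2}\right)\right)^{2}\right) + 2265 = \left(-3248 + \left(-6 + \left(3 + \left(-1\right)^{2}\right)\right)^{2}\right) + 2265 = \left(-3248 + \left(-6 + \left(3 + 1\right)\right)^{2}\right) + 2265 = \left(-3248 + \left(-6 + 4\right)^{2}\right) + 2265 = \left(-3248 + \left(-2\right)^{2}\right) + 2265 = \left(-3248 + 4\right) + 2265 = -3244 + 2265 = -979$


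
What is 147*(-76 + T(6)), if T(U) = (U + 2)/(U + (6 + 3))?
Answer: -55468/5 ≈ -11094.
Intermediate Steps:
T(U) = (2 + U)/(9 + U) (T(U) = (2 + U)/(U + 9) = (2 + U)/(9 + U))
147*(-76 + T(6)) = 147*(-76 + (2 + 6)/(9 + 6)) = 147*(-76 + 8/15) = 147*(-1132/15) = -55468/5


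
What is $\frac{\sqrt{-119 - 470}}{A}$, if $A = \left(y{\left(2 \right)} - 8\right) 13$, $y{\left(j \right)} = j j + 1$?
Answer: $- \frac{i \sqrt{589}}{39} \approx - 0.62229 i$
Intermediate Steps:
$y{\left(j \right)} = 1 + j^{2}$ ($y{\left(j \right)} = j^{2} + 1 = 1 + j^{2}$)
$A = -39$ ($A = \left(\left(1 + 2^{2}\right) - 8\right) 13 = \left(\left(1 + 4\right) - 8\right) 13 = \left(5 - 8\right) 13 = \left(-3\right) 13 = -39$)
$\frac{\sqrt{-119 - 470}}{A} = \frac{\sqrt{-119 - 470}}{-39} = \sqrt{-589} \left(- \frac{1}{39}\right) = i \sqrt{589} \left(- \frac{1}{39}\right) = - \frac{i \sqrt{589}}{39}$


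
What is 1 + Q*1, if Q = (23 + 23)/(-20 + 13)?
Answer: -39/7 ≈ -5.5714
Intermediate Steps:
Q = -46/7 (Q = 46/(-7) = 46*(-1/7) = -46/7 ≈ -6.5714)
1 + Q*1 = 1 - 46/7*1 = 1 - 46/7 = -39/7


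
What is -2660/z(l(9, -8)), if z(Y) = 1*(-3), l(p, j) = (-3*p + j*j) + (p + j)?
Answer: 2660/3 ≈ 886.67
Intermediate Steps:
l(p, j) = j + j² - 2*p (l(p, j) = (-3*p + j²) + (j + p) = (j² - 3*p) + (j + p) = j + j² - 2*p)
z(Y) = -3
-2660/z(l(9, -8)) = -2660/(-3) = -2660*(-⅓) = 2660/3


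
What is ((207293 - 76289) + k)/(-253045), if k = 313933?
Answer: -444937/253045 ≈ -1.7583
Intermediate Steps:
((207293 - 76289) + k)/(-253045) = ((207293 - 76289) + 313933)/(-253045) = (131004 + 313933)*(-1/253045) = 444937*(-1/253045) = -444937/253045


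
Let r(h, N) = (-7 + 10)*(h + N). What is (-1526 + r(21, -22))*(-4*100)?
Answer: 611600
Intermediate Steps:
r(h, N) = 3*N + 3*h (r(h, N) = 3*(N + h) = 3*N + 3*h)
(-1526 + r(21, -22))*(-4*100) = (-1526 + (3*(-22) + 3*21))*(-4*100) = (-1526 + (-66 + 63))*(-400) = (-1526 - 3)*(-400) = -1529*(-400) = 611600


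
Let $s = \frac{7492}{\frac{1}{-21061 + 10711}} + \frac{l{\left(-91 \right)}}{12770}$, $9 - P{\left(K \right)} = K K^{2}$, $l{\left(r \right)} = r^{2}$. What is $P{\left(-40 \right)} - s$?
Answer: $\frac{991031280649}{12770} \approx 7.7606 \cdot 10^{7}$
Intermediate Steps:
$P{\left(K \right)} = 9 - K^{3}$ ($P{\left(K \right)} = 9 - K K^{2} = 9 - K^{3}$)
$s = - \frac{990213885719}{12770}$ ($s = \frac{7492}{\frac{1}{-21061 + 10711}} + \frac{\left(-91\right)^{2}}{12770} = \frac{7492}{\frac{1}{-10350}} + 8281 \cdot \frac{1}{12770} = \frac{7492}{- \frac{1}{10350}} + \frac{8281}{12770} = 7492 \left(-10350\right) + \frac{8281}{12770} = -77542200 + \frac{8281}{12770} = - \frac{990213885719}{12770} \approx -7.7542 \cdot 10^{7}$)
$P{\left(-40 \right)} - s = \left(9 - \left(-40\right)^{3}\right) - - \frac{990213885719}{12770} = \left(9 - -64000\right) + \frac{990213885719}{12770} = \left(9 + 64000\right) + \frac{990213885719}{12770} = 64009 + \frac{990213885719}{12770} = \frac{991031280649}{12770}$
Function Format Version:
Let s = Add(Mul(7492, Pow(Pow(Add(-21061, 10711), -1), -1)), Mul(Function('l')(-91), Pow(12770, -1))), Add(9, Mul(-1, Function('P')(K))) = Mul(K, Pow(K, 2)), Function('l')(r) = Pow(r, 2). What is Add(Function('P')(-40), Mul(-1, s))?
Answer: Rational(991031280649, 12770) ≈ 7.7606e+7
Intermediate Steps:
Function('P')(K) = Add(9, Mul(-1, Pow(K, 3))) (Function('P')(K) = Add(9, Mul(-1, Mul(K, Pow(K, 2)))) = Add(9, Mul(-1, Pow(K, 3))))
s = Rational(-990213885719, 12770) (s = Add(Mul(7492, Pow(Pow(Add(-21061, 10711), -1), -1)), Mul(Pow(-91, 2), Pow(12770, -1))) = Add(Mul(7492, Pow(Pow(-10350, -1), -1)), Mul(8281, Rational(1, 12770))) = Add(Mul(7492, Pow(Rational(-1, 10350), -1)), Rational(8281, 12770)) = Add(Mul(7492, -10350), Rational(8281, 12770)) = Add(-77542200, Rational(8281, 12770)) = Rational(-990213885719, 12770) ≈ -7.7542e+7)
Add(Function('P')(-40), Mul(-1, s)) = Add(Add(9, Mul(-1, Pow(-40, 3))), Mul(-1, Rational(-990213885719, 12770))) = Add(Add(9, Mul(-1, -64000)), Rational(990213885719, 12770)) = Add(Add(9, 64000), Rational(990213885719, 12770)) = Add(64009, Rational(990213885719, 12770)) = Rational(991031280649, 12770)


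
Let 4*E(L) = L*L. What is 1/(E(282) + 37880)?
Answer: 1/57761 ≈ 1.7313e-5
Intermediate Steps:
E(L) = L**2/4 (E(L) = (L*L)/4 = L**2/4)
1/(E(282) + 37880) = 1/((1/4)*282**2 + 37880) = 1/((1/4)*79524 + 37880) = 1/(19881 + 37880) = 1/57761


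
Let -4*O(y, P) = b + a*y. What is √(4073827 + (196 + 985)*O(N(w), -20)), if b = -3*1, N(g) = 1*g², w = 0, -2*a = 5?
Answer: √16298851/2 ≈ 2018.6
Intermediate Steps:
a = -5/2 (a = -½*5 = -5/2 ≈ -2.5000)
N(g) = g²
b = -3
O(y, P) = ¾ + 5*y/8 (O(y, P) = -(-3 - 5*y/2)/4 = ¾ + 5*y/8)
√(4073827 + (196 + 985)*O(N(w), -20)) = √(4073827 + (196 + 985)*(¾ + (5/8)*0²)) = √(4073827 + 1181*(¾ + (5/8)*0)) = √(4073827 + 1181*(¾ + 0)) = √(4073827 + 1181*(¾)) = √(4073827 + 3543/4) = √(16298851/4) = √16298851/2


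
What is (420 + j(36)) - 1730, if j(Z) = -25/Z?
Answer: -47185/36 ≈ -1310.7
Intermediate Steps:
(420 + j(36)) - 1730 = (420 - 25/36) - 1730 = 15095/36 - 1730 = -47185/36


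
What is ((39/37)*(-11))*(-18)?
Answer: 7722/37 ≈ 208.70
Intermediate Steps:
((39/37)*(-11))*(-18) = -429/37*(-18) = 7722/37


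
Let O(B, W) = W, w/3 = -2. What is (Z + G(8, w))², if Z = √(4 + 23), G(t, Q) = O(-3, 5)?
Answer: 52 + 30*√3 ≈ 103.96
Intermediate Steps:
w = -6 (w = 3*(-2) = -6)
G(t, Q) = 5
Z = 3*√3 (Z = √27 = 3*√3 ≈ 5.1962)
(Z + G(8, w))² = (3*√3 + 5)² = (5 + 3*√3)²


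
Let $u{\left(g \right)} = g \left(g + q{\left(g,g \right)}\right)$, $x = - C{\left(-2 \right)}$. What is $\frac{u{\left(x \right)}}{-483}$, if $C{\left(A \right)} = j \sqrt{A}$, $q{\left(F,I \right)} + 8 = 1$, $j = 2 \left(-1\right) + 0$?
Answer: $\frac{8}{483} + \frac{2 i \sqrt{2}}{69} \approx 0.016563 + 0.040992 i$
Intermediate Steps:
$j = -2$ ($j = -2 + 0 = -2$)
$q{\left(F,I \right)} = -7$ ($q{\left(F,I \right)} = -8 + 1 = -7$)
$C{\left(A \right)} = - 2 \sqrt{A}$
$x = 2 i \sqrt{2}$ ($x = - \left(-2\right) \sqrt{-2} = - \left(-2\right) i \sqrt{2} = 2 i \sqrt{2} \approx 2.8284 i$)
$u{\left(g \right)} = g \left(-7 + g\right)$ ($u{\left(g \right)} = g \left(g - 7\right) = g \left(-7 + g\right)$)
$\frac{u{\left(x \right)}}{-483} = \frac{2 i \sqrt{2} \left(-7 + 2 i \sqrt{2}\right)}{-483} = - \frac{2 i \sqrt{2} \left(-7 + 2 i \sqrt{2}\right)}{483}$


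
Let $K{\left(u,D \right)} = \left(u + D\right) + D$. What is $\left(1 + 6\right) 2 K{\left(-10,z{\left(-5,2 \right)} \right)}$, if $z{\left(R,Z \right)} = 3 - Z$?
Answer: $-112$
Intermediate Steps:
$K{\left(u,D \right)} = u + 2 D$ ($K{\left(u,D \right)} = \left(D + u\right) + D = u + 2 D$)
$\left(1 + 6\right) 2 K{\left(-10,z{\left(-5,2 \right)} \right)} = \left(1 + 6\right) 2 \left(-10 + 2 \left(3 - 2\right)\right) = 7 \cdot 2 \left(-10 + 2 \left(3 - 2\right)\right) = 14 \left(-10 + 2 \cdot 1\right) = 14 \left(-10 + 2\right) = 14 \left(-8\right) = -112$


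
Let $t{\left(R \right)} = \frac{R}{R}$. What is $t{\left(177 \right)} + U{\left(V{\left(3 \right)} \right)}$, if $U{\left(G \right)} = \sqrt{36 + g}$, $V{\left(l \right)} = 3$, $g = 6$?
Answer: $1 + \sqrt{42} \approx 7.4807$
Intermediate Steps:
$t{\left(R \right)} = 1$
$U{\left(G \right)} = \sqrt{42}$ ($U{\left(G \right)} = \sqrt{36 + 6} = \sqrt{42}$)
$t{\left(177 \right)} + U{\left(V{\left(3 \right)} \right)} = 1 + \sqrt{42}$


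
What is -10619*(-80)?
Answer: 849520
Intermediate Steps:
-10619*(-80) = -259*(-3280) = 849520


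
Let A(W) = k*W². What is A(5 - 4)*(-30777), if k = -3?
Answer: 92331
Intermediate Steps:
A(W) = -3*W²
A(5 - 4)*(-30777) = -3*(5 - 4)²*(-30777) = -3*1²*(-30777) = -3*1*(-30777) = -3*(-30777) = 92331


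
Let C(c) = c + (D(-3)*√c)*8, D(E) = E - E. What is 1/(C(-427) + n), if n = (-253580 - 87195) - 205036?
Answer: -1/546238 ≈ -1.8307e-6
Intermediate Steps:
D(E) = 0
n = -545811 (n = -340775 - 205036 = -545811)
C(c) = c (C(c) = c + (0*√c)*8 = c + 0*8 = c + 0 = c)
1/(C(-427) + n) = 1/(-427 - 545811) = 1/(-546238) = -1/546238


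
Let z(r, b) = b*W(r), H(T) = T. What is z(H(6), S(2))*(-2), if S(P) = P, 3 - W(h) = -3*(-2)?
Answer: 12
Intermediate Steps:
W(h) = -3 (W(h) = 3 - (-3)*(-2) = 3 - 1*6 = 3 - 6 = -3)
z(r, b) = -3*b (z(r, b) = b*(-3) = -3*b)
z(H(6), S(2))*(-2) = -3*2*(-2) = -6*(-2) = 12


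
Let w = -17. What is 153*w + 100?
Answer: -2501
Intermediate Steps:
153*w + 100 = 153*(-17) + 100 = -2601 + 100 = -2501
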